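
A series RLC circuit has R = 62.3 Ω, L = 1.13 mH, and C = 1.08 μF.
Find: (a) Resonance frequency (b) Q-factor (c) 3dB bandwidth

Step 1 — Resonance: ω₀ = 1/√(LC) = 1/√(0.00113·1.08e-06) = 2.863e+04 rad/s.
Step 2 — f₀ = ω₀/(2π) = 4556 Hz.
Step 3 — Series Q: Q = ω₀L/R = 2.863e+04·0.00113/62.3 = 0.5192.
Step 4 — Bandwidth: Δω = ω₀/Q = 5.513e+04 rad/s; BW = Δω/(2π) = 8775 Hz.

(a) f₀ = 4556 Hz  (b) Q = 0.5192  (c) BW = 8775 Hz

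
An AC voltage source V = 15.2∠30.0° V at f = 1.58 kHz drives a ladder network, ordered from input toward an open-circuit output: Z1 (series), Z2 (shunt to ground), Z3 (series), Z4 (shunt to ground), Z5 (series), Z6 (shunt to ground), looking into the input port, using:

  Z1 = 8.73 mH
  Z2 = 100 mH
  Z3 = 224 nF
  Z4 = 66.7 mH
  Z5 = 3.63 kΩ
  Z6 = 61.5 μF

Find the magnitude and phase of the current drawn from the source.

Step 1 — Angular frequency: ω = 2π·f = 2π·1580 = 9927 rad/s.
Step 2 — Component impedances:
  Z1: Z = jωL = j·9927·0.00873 = 0 + j86.67 Ω
  Z2: Z = jωL = j·9927·0.1 = 0 + j992.7 Ω
  Z3: Z = 1/(jωC) = -j/(ω·C) = 0 - j449.7 Ω
  Z4: Z = jωL = j·9927·0.0667 = 0 + j662.2 Ω
  Z5: Z = R = 3630 Ω
  Z6: Z = 1/(jωC) = -j/(ω·C) = 0 - j1.638 Ω
Step 3 — Ladder network (open output): work backward from the far end, alternating series and parallel combinations. Z_in = 81.41 + j255 Ω = 267.7∠72.3° Ω.
Step 4 — Source phasor: V = 15.2∠30.0° V = 13.16 + j7.6 V.
Step 5 — Ohm's law: I = V / Z_total = (13.16 + j7.6) / (81.41 + j255) = 0.042 - j0.03821 A.
Step 6 — Convert to polar: |I| = 0.05678 A, ∠I = -42.3°.

I = 0.05678∠-42.3° A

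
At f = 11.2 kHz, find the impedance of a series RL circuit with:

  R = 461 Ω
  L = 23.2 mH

Step 1 — Angular frequency: ω = 2π·f = 2π·1.12e+04 = 7.037e+04 rad/s.
Step 2 — Component impedances:
  R: Z = R = 461 Ω
  L: Z = jωL = j·7.037e+04·0.0232 = 0 + j1633 Ω
Step 3 — Series combination: Z_total = R + L = 461 + j1633 Ω = 1696∠74.2° Ω.

Z = 461 + j1633 Ω = 1696∠74.2° Ω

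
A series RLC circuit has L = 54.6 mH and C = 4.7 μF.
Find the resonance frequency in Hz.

Step 1 — Resonance condition Im(Z)=0 gives ω₀ = 1/√(LC).
Step 2 — ω₀ = 1/√(0.0546·4.7e-06) = 1974 rad/s.
Step 3 — f₀ = ω₀/(2π) = 314.2 Hz.

f₀ = 314.2 Hz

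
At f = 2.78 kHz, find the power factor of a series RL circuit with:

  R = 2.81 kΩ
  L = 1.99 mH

Step 1 — Angular frequency: ω = 2π·f = 2π·2780 = 1.747e+04 rad/s.
Step 2 — Component impedances:
  R: Z = R = 2810 Ω
  L: Z = jωL = j·1.747e+04·0.00199 = 0 + j34.76 Ω
Step 3 — Series combination: Z_total = R + L = 2810 + j34.76 Ω = 2810∠0.7° Ω.
Step 4 — Power factor: PF = cos(φ) = Re(Z)/|Z| = 2810/2810.2 = 0.9999.
Step 5 — Type: Im(Z) = 34.76 ⇒ lagging (phase φ = 0.7°).

PF = 0.9999 (lagging, φ = 0.7°)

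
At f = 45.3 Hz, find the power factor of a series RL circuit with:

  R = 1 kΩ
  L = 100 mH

Step 1 — Angular frequency: ω = 2π·f = 2π·45.3 = 284.6 rad/s.
Step 2 — Component impedances:
  R: Z = R = 1000 Ω
  L: Z = jωL = j·284.6·0.1 = 0 + j28.46 Ω
Step 3 — Series combination: Z_total = R + L = 1000 + j28.46 Ω = 1000∠1.6° Ω.
Step 4 — Power factor: PF = cos(φ) = Re(Z)/|Z| = 1000/1000.4 = 0.9996.
Step 5 — Type: Im(Z) = 28.46 ⇒ lagging (phase φ = 1.6°).

PF = 0.9996 (lagging, φ = 1.6°)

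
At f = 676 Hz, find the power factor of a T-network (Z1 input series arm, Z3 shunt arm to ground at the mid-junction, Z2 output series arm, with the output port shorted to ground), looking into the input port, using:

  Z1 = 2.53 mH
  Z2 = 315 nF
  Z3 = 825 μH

Step 1 — Angular frequency: ω = 2π·f = 2π·676 = 4247 rad/s.
Step 2 — Component impedances:
  Z1: Z = jωL = j·4247·0.00253 = 0 + j10.75 Ω
  Z2: Z = 1/(jωC) = -j/(ω·C) = 0 - j747.4 Ω
  Z3: Z = jωL = j·4247·0.000825 = 0 + j3.504 Ω
Step 3 — With the output port shorted to ground, the output series arm Z2 runs from the junction to ground; the shunt arm Z3 also runs from the junction to ground. They appear in parallel: Z3 || Z2 = 0 + j3.521 Ω.
Step 4 — Series with input arm Z1: Z_in = Z1 + (Z3 || Z2) = 0 + j14.27 Ω = 14.27∠90.0° Ω.
Step 5 — Power factor: PF = cos(φ) = Re(Z)/|Z| = 0/14.27 = 0.
Step 6 — Type: Im(Z) = 14.27 ⇒ lagging (phase φ = 90.0°).

PF = 0 (lagging, φ = 90.0°)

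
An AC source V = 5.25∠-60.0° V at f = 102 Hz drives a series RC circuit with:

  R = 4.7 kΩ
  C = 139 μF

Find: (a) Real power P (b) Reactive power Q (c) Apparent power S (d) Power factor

Step 1 — Angular frequency: ω = 2π·f = 2π·102 = 640.9 rad/s.
Step 2 — Component impedances:
  R: Z = R = 4700 Ω
  C: Z = 1/(jωC) = -j/(ω·C) = 0 - j11.23 Ω
Step 3 — Series combination: Z_total = R + C = 4700 - j11.23 Ω = 4700∠-0.1° Ω.
Step 4 — Source phasor: V = 5.25∠-60.0° V = 2.625 - j4.547 V.
Step 5 — Current: I = V / Z = 0.0005608 - j0.000966 A = 0.001117∠-59.9° A.
Step 6 — Complex power: S = V·I* = 0.005864 - j1.401e-05 VA.
Step 7 — Real power: P = Re(S) = 0.005864 W.
Step 8 — Reactive power: Q = Im(S) = -1.401e-05 VAR.
Step 9 — Apparent power: |S| = 0.005864 VA.
Step 10 — Power factor: PF = P/|S| = 1 (leading).

(a) P = 0.005864 W  (b) Q = -1.401e-05 VAR  (c) S = 0.005864 VA  (d) PF = 1 (leading)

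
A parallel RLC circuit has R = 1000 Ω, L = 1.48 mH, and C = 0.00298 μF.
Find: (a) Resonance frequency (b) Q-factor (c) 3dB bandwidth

Step 1 — Resonance: ω₀ = 1/√(LC) = 1/√(0.00148·2.98e-09) = 4.762e+05 rad/s.
Step 2 — f₀ = ω₀/(2π) = 7.578e+04 Hz.
Step 3 — Parallel Q: Q = R/(ω₀L) = 1000/(4.762e+05·0.00148) = 1.419.
Step 4 — Bandwidth: Δω = ω₀/Q = 3.356e+05 rad/s; BW = Δω/(2π) = 5.341e+04 Hz.

(a) f₀ = 7.578e+04 Hz  (b) Q = 1.419  (c) BW = 5.341e+04 Hz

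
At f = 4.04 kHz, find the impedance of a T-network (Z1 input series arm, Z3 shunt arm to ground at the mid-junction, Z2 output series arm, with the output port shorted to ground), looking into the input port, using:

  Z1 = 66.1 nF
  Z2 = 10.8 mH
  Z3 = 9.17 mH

Step 1 — Angular frequency: ω = 2π·f = 2π·4040 = 2.538e+04 rad/s.
Step 2 — Component impedances:
  Z1: Z = 1/(jωC) = -j/(ω·C) = 0 - j596 Ω
  Z2: Z = jωL = j·2.538e+04·0.0108 = 0 + j274.1 Ω
  Z3: Z = jωL = j·2.538e+04·0.00917 = 0 + j232.8 Ω
Step 3 — With the output port shorted to ground, the output series arm Z2 runs from the junction to ground; the shunt arm Z3 also runs from the junction to ground. They appear in parallel: Z3 || Z2 = 0 + j125.9 Ω.
Step 4 — Series with input arm Z1: Z_in = Z1 + (Z3 || Z2) = 0 - j470.1 Ω = 470.1∠-90.0° Ω.

Z = 0 - j470.1 Ω = 470.1∠-90.0° Ω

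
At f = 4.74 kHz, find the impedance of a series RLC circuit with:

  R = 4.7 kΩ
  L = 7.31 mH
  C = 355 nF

Step 1 — Angular frequency: ω = 2π·f = 2π·4740 = 2.978e+04 rad/s.
Step 2 — Component impedances:
  R: Z = R = 4700 Ω
  L: Z = jωL = j·2.978e+04·0.00731 = 0 + j217.7 Ω
  C: Z = 1/(jωC) = -j/(ω·C) = 0 - j94.58 Ω
Step 3 — Series combination: Z_total = R + L + C = 4700 + j123.1 Ω = 4702∠1.5° Ω.

Z = 4700 + j123.1 Ω = 4702∠1.5° Ω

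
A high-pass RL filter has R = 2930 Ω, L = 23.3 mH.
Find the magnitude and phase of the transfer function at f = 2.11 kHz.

Step 1 — Angular frequency: ω = 2π·2110 = 1.326e+04 rad/s.
Step 2 — Transfer function: H(jω) = jωL/(R + jωL).
Step 3 — Numerator jωL = j·308.9; denominator R + jωL = 2930 + j308.9.
Step 4 — H = 0.01099 + j0.1043.
Step 5 — Magnitude: |H| = 0.1048 (-19.6 dB); phase: φ = 84.0°.

|H| = 0.1048 (-19.6 dB), φ = 84.0°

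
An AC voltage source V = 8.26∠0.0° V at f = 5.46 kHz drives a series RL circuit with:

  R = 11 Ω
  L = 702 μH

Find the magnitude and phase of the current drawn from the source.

Step 1 — Angular frequency: ω = 2π·f = 2π·5460 = 3.431e+04 rad/s.
Step 2 — Component impedances:
  R: Z = R = 11 Ω
  L: Z = jωL = j·3.431e+04·0.000702 = 0 + j24.08 Ω
Step 3 — Series combination: Z_total = R + L = 11 + j24.08 Ω = 26.48∠65.5° Ω.
Step 4 — Source phasor: V = 8.26∠0.0° V = 8.26 V.
Step 5 — Ohm's law: I = V / Z_total = (8.26) / (11 + j24.08) = 0.1296 - j0.2838 A.
Step 6 — Convert to polar: |I| = 0.312 A, ∠I = -65.5°.

I = 0.312∠-65.5° A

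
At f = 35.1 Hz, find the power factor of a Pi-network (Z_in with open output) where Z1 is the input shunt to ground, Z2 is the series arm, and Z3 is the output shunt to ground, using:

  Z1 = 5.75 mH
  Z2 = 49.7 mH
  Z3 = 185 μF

Step 1 — Angular frequency: ω = 2π·f = 2π·35.1 = 220.5 rad/s.
Step 2 — Component impedances:
  Z1: Z = jωL = j·220.5·0.00575 = 0 + j1.268 Ω
  Z2: Z = jωL = j·220.5·0.0497 = 0 + j10.96 Ω
  Z3: Z = 1/(jωC) = -j/(ω·C) = 0 - j24.51 Ω
Step 3 — With open output, the series arm Z2 and the output shunt Z3 appear in series to ground: Z2 + Z3 = 0 - j13.55 Ω.
Step 4 — Parallel with input shunt Z1: Z_in = Z1 || (Z2 + Z3) = 0 + j1.399 Ω = 1.399∠90.0° Ω.
Step 5 — Power factor: PF = cos(φ) = Re(Z)/|Z| = -0/1.399 = -0.
Step 6 — Type: Im(Z) = 1.399 ⇒ lagging (phase φ = 90.0°).

PF = -0 (lagging, φ = 90.0°)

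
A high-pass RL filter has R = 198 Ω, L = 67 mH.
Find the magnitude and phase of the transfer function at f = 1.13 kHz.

Step 1 — Angular frequency: ω = 2π·1130 = 7100 rad/s.
Step 2 — Transfer function: H(jω) = jωL/(R + jωL).
Step 3 — Numerator jωL = j·475.7; denominator R + jωL = 198 + j475.7.
Step 4 — H = 0.8523 + j0.3548.
Step 5 — Magnitude: |H| = 0.9232 (-0.7 dB); phase: φ = 22.6°.

|H| = 0.9232 (-0.7 dB), φ = 22.6°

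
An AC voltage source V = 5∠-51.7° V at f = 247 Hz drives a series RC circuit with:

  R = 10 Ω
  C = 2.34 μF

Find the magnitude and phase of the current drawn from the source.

Step 1 — Angular frequency: ω = 2π·f = 2π·247 = 1552 rad/s.
Step 2 — Component impedances:
  R: Z = R = 10 Ω
  C: Z = 1/(jωC) = -j/(ω·C) = 0 - j275.4 Ω
Step 3 — Series combination: Z_total = R + C = 10 - j275.4 Ω = 275.5∠-87.9° Ω.
Step 4 — Source phasor: V = 5∠-51.7° V = 3.099 - j3.924 V.
Step 5 — Ohm's law: I = V / Z_total = (3.099 - j3.924) / (10 - j275.4) = 0.01464 + j0.01072 A.
Step 6 — Convert to polar: |I| = 0.01815 A, ∠I = 36.2°.

I = 0.01815∠36.2° A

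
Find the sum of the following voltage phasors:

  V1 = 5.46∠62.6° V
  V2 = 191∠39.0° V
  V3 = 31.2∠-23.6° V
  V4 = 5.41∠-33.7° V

Step 1 — Convert each phasor to rectangular form:
  V1 = 5.46·(cos(62.6°) + j·sin(62.6°)) = 2.513 + j4.847 V
  V2 = 191·(cos(39.0°) + j·sin(39.0°)) = 148.4 + j120.2 V
  V3 = 31.2·(cos(-23.6°) + j·sin(-23.6°)) = 28.59 - j12.49 V
  V4 = 5.41·(cos(-33.7°) + j·sin(-33.7°)) = 4.501 - j3.002 V
Step 2 — Sum components: V_total = 184 + j109.6 V.
Step 3 — Convert to polar: |V_total| = 214.2 V, ∠V_total = 30.8°.

V_total = 214.2∠30.8° V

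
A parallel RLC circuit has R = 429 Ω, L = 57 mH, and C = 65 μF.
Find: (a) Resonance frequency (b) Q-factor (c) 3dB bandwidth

Step 1 — Resonance: ω₀ = 1/√(LC) = 1/√(0.057·6.5e-05) = 519.5 rad/s.
Step 2 — f₀ = ω₀/(2π) = 82.68 Hz.
Step 3 — Parallel Q: Q = R/(ω₀L) = 429/(519.5·0.057) = 14.49.
Step 4 — Bandwidth: Δω = ω₀/Q = 35.86 rad/s; BW = Δω/(2π) = 5.708 Hz.

(a) f₀ = 82.68 Hz  (b) Q = 14.49  (c) BW = 5.708 Hz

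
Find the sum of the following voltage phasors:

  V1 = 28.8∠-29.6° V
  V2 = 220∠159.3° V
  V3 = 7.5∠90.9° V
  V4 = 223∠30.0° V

Step 1 — Convert each phasor to rectangular form:
  V1 = 28.8·(cos(-29.6°) + j·sin(-29.6°)) = 25.04 - j14.23 V
  V2 = 220·(cos(159.3°) + j·sin(159.3°)) = -205.8 + j77.76 V
  V3 = 7.5·(cos(90.9°) + j·sin(90.9°)) = -0.1178 + j7.499 V
  V4 = 223·(cos(30.0°) + j·sin(30.0°)) = 193.1 + j111.5 V
Step 2 — Sum components: V_total = 12.25 + j182.5 V.
Step 3 — Convert to polar: |V_total| = 182.9 V, ∠V_total = 86.2°.

V_total = 182.9∠86.2° V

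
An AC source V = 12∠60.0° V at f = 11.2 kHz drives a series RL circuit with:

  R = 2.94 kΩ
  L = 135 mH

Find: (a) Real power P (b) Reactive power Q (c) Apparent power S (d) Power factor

Step 1 — Angular frequency: ω = 2π·f = 2π·1.12e+04 = 7.037e+04 rad/s.
Step 2 — Component impedances:
  R: Z = R = 2940 Ω
  L: Z = jωL = j·7.037e+04·0.135 = 0 + j9500 Ω
Step 3 — Series combination: Z_total = R + L = 2940 + j9500 Ω = 9945∠72.8° Ω.
Step 4 — Source phasor: V = 12∠60.0° V = 6 + j10.39 V.
Step 5 — Current: I = V / Z = 0.001177 - j0.0002674 A = 0.001207∠-12.8° A.
Step 6 — Complex power: S = V·I* = 0.004281 + j0.01383 VA.
Step 7 — Real power: P = Re(S) = 0.004281 W.
Step 8 — Reactive power: Q = Im(S) = 0.01383 VAR.
Step 9 — Apparent power: |S| = 0.01448 VA.
Step 10 — Power factor: PF = P/|S| = 0.2956 (lagging).

(a) P = 0.004281 W  (b) Q = 0.01383 VAR  (c) S = 0.01448 VA  (d) PF = 0.2956 (lagging)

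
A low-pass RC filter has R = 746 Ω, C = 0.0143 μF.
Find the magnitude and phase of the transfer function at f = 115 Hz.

Step 1 — Angular frequency: ω = 2π·115 = 722.6 rad/s.
Step 2 — Transfer function: H(jω) = 1/(1 + jωRC).
Step 3 — Denominator: 1 + jωRC = 1 + j·722.6·746·1.43e-08 = 1 + j0.007708.
Step 4 — H = 0.9999 - j0.007708.
Step 5 — Magnitude: |H| = 1 (-0.0 dB); phase: φ = -0.4°.

|H| = 1 (-0.0 dB), φ = -0.4°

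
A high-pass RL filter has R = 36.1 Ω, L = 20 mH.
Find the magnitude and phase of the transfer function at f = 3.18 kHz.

Step 1 — Angular frequency: ω = 2π·3180 = 1.998e+04 rad/s.
Step 2 — Transfer function: H(jω) = jωL/(R + jωL).
Step 3 — Numerator jωL = j·399.6; denominator R + jωL = 36.1 + j399.6.
Step 4 — H = 0.9919 + j0.08961.
Step 5 — Magnitude: |H| = 0.9959 (-0.0 dB); phase: φ = 5.2°.

|H| = 0.9959 (-0.0 dB), φ = 5.2°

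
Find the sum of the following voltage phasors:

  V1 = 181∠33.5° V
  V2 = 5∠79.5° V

Step 1 — Convert each phasor to rectangular form:
  V1 = 181·(cos(33.5°) + j·sin(33.5°)) = 150.9 + j99.9 V
  V2 = 5·(cos(79.5°) + j·sin(79.5°)) = 0.9112 + j4.916 V
Step 2 — Sum components: V_total = 151.8 + j104.8 V.
Step 3 — Convert to polar: |V_total| = 184.5 V, ∠V_total = 34.6°.

V_total = 184.5∠34.6° V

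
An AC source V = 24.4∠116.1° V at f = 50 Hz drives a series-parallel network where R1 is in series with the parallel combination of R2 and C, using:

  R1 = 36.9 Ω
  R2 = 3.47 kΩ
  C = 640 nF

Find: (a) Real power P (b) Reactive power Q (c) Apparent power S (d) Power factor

Step 1 — Angular frequency: ω = 2π·f = 2π·50 = 314.2 rad/s.
Step 2 — Component impedances:
  R1: Z = R = 36.9 Ω
  R2: Z = R = 3470 Ω
  C: Z = 1/(jωC) = -j/(ω·C) = 0 - j4974 Ω
Step 3 — Parallel branch: R2 || C = 1/(1/R2 + 1/C) = 2334 - j1628 Ω.
Step 4 — Series with R1: Z_total = R1 + (R2 || C) = 2371 - j1628 Ω = 2876∠-34.5° Ω.
Step 5 — Source phasor: V = 24.4∠116.1° V = -10.73 + j21.91 V.
Step 6 — Current: I = V / Z = -0.00739 + j0.004167 A = 0.008484∠150.6° A.
Step 7 — Complex power: S = V·I* = 0.1706 - j0.1172 VA.
Step 8 — Real power: P = Re(S) = 0.1706 W.
Step 9 — Reactive power: Q = Im(S) = -0.1172 VAR.
Step 10 — Apparent power: |S| = 0.207 VA.
Step 11 — Power factor: PF = P/|S| = 0.8243 (leading).

(a) P = 0.1706 W  (b) Q = -0.1172 VAR  (c) S = 0.207 VA  (d) PF = 0.8243 (leading)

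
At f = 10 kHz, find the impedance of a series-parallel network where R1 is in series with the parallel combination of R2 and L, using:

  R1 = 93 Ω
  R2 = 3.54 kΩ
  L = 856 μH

Step 1 — Angular frequency: ω = 2π·f = 2π·1e+04 = 6.283e+04 rad/s.
Step 2 — Component impedances:
  R1: Z = R = 93 Ω
  R2: Z = R = 3540 Ω
  L: Z = jωL = j·6.283e+04·0.000856 = 0 + j53.78 Ω
Step 3 — Parallel branch: R2 || L = 1/(1/R2 + 1/L) = 0.817 + j53.77 Ω.
Step 4 — Series with R1: Z_total = R1 + (R2 || L) = 93.82 + j53.77 Ω = 108.1∠29.8° Ω.

Z = 93.82 + j53.77 Ω = 108.1∠29.8° Ω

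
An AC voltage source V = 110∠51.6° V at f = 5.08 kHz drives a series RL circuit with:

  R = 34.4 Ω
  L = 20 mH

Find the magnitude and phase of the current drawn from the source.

Step 1 — Angular frequency: ω = 2π·f = 2π·5080 = 3.192e+04 rad/s.
Step 2 — Component impedances:
  R: Z = R = 34.4 Ω
  L: Z = jωL = j·3.192e+04·0.02 = 0 + j638.4 Ω
Step 3 — Series combination: Z_total = R + L = 34.4 + j638.4 Ω = 639.3∠86.9° Ω.
Step 4 — Source phasor: V = 110∠51.6° V = 68.33 + j86.21 V.
Step 5 — Ohm's law: I = V / Z_total = (68.33 + j86.21) / (34.4 + j638.4) = 0.1404 - j0.09947 A.
Step 6 — Convert to polar: |I| = 0.1721 A, ∠I = -35.3°.

I = 0.1721∠-35.3° A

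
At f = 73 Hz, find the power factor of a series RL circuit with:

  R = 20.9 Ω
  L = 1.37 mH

Step 1 — Angular frequency: ω = 2π·f = 2π·73 = 458.7 rad/s.
Step 2 — Component impedances:
  R: Z = R = 20.9 Ω
  L: Z = jωL = j·458.7·0.00137 = 0 + j0.6284 Ω
Step 3 — Series combination: Z_total = R + L = 20.9 + j0.6284 Ω = 20.91∠1.7° Ω.
Step 4 — Power factor: PF = cos(φ) = Re(Z)/|Z| = 20.9/20.91 = 0.9995.
Step 5 — Type: Im(Z) = 0.6284 ⇒ lagging (phase φ = 1.7°).

PF = 0.9995 (lagging, φ = 1.7°)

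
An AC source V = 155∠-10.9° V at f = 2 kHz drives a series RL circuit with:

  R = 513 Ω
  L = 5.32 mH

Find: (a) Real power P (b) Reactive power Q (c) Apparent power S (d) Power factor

Step 1 — Angular frequency: ω = 2π·f = 2π·2000 = 1.257e+04 rad/s.
Step 2 — Component impedances:
  R: Z = R = 513 Ω
  L: Z = jωL = j·1.257e+04·0.00532 = 0 + j66.85 Ω
Step 3 — Series combination: Z_total = R + L = 513 + j66.85 Ω = 517.3∠7.4° Ω.
Step 4 — Source phasor: V = 155∠-10.9° V = 152.2 - j29.31 V.
Step 5 — Current: I = V / Z = 0.2844 - j0.0942 A = 0.2996∠-18.3° A.
Step 6 — Complex power: S = V·I* = 46.05 + j6.001 VA.
Step 7 — Real power: P = Re(S) = 46.05 W.
Step 8 — Reactive power: Q = Im(S) = 6.001 VAR.
Step 9 — Apparent power: |S| = 46.44 VA.
Step 10 — Power factor: PF = P/|S| = 0.9916 (lagging).

(a) P = 46.05 W  (b) Q = 6.001 VAR  (c) S = 46.44 VA  (d) PF = 0.9916 (lagging)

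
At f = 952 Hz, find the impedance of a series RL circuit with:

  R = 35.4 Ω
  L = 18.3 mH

Step 1 — Angular frequency: ω = 2π·f = 2π·952 = 5982 rad/s.
Step 2 — Component impedances:
  R: Z = R = 35.4 Ω
  L: Z = jωL = j·5982·0.0183 = 0 + j109.5 Ω
Step 3 — Series combination: Z_total = R + L = 35.4 + j109.5 Ω = 115∠72.1° Ω.

Z = 35.4 + j109.5 Ω = 115∠72.1° Ω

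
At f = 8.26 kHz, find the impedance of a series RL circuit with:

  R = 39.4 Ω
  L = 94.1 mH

Step 1 — Angular frequency: ω = 2π·f = 2π·8260 = 5.19e+04 rad/s.
Step 2 — Component impedances:
  R: Z = R = 39.4 Ω
  L: Z = jωL = j·5.19e+04·0.0941 = 0 + j4884 Ω
Step 3 — Series combination: Z_total = R + L = 39.4 + j4884 Ω = 4884∠89.5° Ω.

Z = 39.4 + j4884 Ω = 4884∠89.5° Ω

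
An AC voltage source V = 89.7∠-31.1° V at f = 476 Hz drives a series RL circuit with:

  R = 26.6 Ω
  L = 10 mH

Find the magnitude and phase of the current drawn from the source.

Step 1 — Angular frequency: ω = 2π·f = 2π·476 = 2991 rad/s.
Step 2 — Component impedances:
  R: Z = R = 26.6 Ω
  L: Z = jωL = j·2991·0.01 = 0 + j29.91 Ω
Step 3 — Series combination: Z_total = R + L = 26.6 + j29.91 Ω = 40.03∠48.4° Ω.
Step 4 — Source phasor: V = 89.7∠-31.1° V = 76.81 - j46.33 V.
Step 5 — Ohm's law: I = V / Z_total = (76.81 - j46.33) / (26.6 + j29.91) = 0.4103 - j2.203 A.
Step 6 — Convert to polar: |I| = 2.241 A, ∠I = -79.5°.

I = 2.241∠-79.5° A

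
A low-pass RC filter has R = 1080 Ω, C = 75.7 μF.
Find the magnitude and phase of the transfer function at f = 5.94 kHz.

Step 1 — Angular frequency: ω = 2π·5940 = 3.732e+04 rad/s.
Step 2 — Transfer function: H(jω) = 1/(1 + jωRC).
Step 3 — Denominator: 1 + jωRC = 1 + j·3.732e+04·1080·7.57e-05 = 1 + j3051.
Step 4 — H = 1.074e-07 - j0.0003277.
Step 5 — Magnitude: |H| = 0.0003277 (-69.7 dB); phase: φ = -90.0°.

|H| = 0.0003277 (-69.7 dB), φ = -90.0°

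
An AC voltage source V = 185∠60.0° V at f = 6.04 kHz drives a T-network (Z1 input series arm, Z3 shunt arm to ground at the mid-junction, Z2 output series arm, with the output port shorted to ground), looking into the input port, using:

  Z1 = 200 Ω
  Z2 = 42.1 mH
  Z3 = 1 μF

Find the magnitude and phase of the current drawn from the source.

Step 1 — Angular frequency: ω = 2π·f = 2π·6040 = 3.795e+04 rad/s.
Step 2 — Component impedances:
  Z1: Z = R = 200 Ω
  Z2: Z = jωL = j·3.795e+04·0.0421 = 0 + j1598 Ω
  Z3: Z = 1/(jωC) = -j/(ω·C) = 0 - j26.35 Ω
Step 3 — With the output port shorted to ground, the output series arm Z2 runs from the junction to ground; the shunt arm Z3 also runs from the junction to ground. They appear in parallel: Z3 || Z2 = 0 - j26.79 Ω.
Step 4 — Series with input arm Z1: Z_in = Z1 + (Z3 || Z2) = 200 - j26.79 Ω = 201.8∠-7.6° Ω.
Step 5 — Source phasor: V = 185∠60.0° V = 92.5 + j160.2 V.
Step 6 — Ohm's law: I = V / Z_total = (92.5 + j160.2) / (200 - j26.79) = 0.3489 + j0.8478 A.
Step 7 — Convert to polar: |I| = 0.9168 A, ∠I = 67.6°.

I = 0.9168∠67.6° A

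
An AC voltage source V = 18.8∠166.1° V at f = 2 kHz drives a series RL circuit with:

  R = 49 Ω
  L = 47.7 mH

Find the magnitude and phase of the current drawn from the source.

Step 1 — Angular frequency: ω = 2π·f = 2π·2000 = 1.257e+04 rad/s.
Step 2 — Component impedances:
  R: Z = R = 49 Ω
  L: Z = jωL = j·1.257e+04·0.0477 = 0 + j599.4 Ω
Step 3 — Series combination: Z_total = R + L = 49 + j599.4 Ω = 601.4∠85.3° Ω.
Step 4 — Source phasor: V = 18.8∠166.1° V = -18.25 + j4.516 V.
Step 5 — Ohm's law: I = V / Z_total = (-18.25 + j4.516) / (49 + j599.4) = 0.005012 + j0.03086 A.
Step 6 — Convert to polar: |I| = 0.03126 A, ∠I = 80.8°.

I = 0.03126∠80.8° A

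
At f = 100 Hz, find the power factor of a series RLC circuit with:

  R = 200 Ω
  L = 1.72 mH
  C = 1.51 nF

Step 1 — Angular frequency: ω = 2π·f = 2π·100 = 628.3 rad/s.
Step 2 — Component impedances:
  R: Z = R = 200 Ω
  L: Z = jωL = j·628.3·0.00172 = 0 + j1.081 Ω
  C: Z = 1/(jωC) = -j/(ω·C) = 0 - j1.054e+06 Ω
Step 3 — Series combination: Z_total = R + L + C = 200 - j1.054e+06 Ω = 1.054e+06∠-90.0° Ω.
Step 4 — Power factor: PF = cos(φ) = Re(Z)/|Z| = 200/1.054e+06 = 0.0001898.
Step 5 — Type: Im(Z) = -1.054e+06 ⇒ leading (phase φ = -90.0°).

PF = 0.0001898 (leading, φ = -90.0°)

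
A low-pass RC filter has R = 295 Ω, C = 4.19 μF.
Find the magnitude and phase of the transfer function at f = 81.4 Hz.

Step 1 — Angular frequency: ω = 2π·81.4 = 511.5 rad/s.
Step 2 — Transfer function: H(jω) = 1/(1 + jωRC).
Step 3 — Denominator: 1 + jωRC = 1 + j·511.5·295·4.19e-06 = 1 + j0.6322.
Step 4 — H = 0.7145 - j0.4517.
Step 5 — Magnitude: |H| = 0.8453 (-1.5 dB); phase: φ = -32.3°.

|H| = 0.8453 (-1.5 dB), φ = -32.3°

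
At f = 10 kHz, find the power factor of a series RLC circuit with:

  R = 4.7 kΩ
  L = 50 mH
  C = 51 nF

Step 1 — Angular frequency: ω = 2π·f = 2π·1e+04 = 6.283e+04 rad/s.
Step 2 — Component impedances:
  R: Z = R = 4700 Ω
  L: Z = jωL = j·6.283e+04·0.05 = 0 + j3142 Ω
  C: Z = 1/(jωC) = -j/(ω·C) = 0 - j312.1 Ω
Step 3 — Series combination: Z_total = R + L + C = 4700 + j2830 Ω = 5486∠31.0° Ω.
Step 4 — Power factor: PF = cos(φ) = Re(Z)/|Z| = 4700/5486 = 0.8567.
Step 5 — Type: Im(Z) = 2830 ⇒ lagging (phase φ = 31.0°).

PF = 0.8567 (lagging, φ = 31.0°)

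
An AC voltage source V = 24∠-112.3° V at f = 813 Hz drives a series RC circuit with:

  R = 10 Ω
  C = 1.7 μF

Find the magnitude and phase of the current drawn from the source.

Step 1 — Angular frequency: ω = 2π·f = 2π·813 = 5108 rad/s.
Step 2 — Component impedances:
  R: Z = R = 10 Ω
  C: Z = 1/(jωC) = -j/(ω·C) = 0 - j115.2 Ω
Step 3 — Series combination: Z_total = R + C = 10 - j115.2 Ω = 115.6∠-85.0° Ω.
Step 4 — Source phasor: V = 24∠-112.3° V = -9.107 - j22.21 V.
Step 5 — Ohm's law: I = V / Z_total = (-9.107 - j22.21) / (10 - j115.2) = 0.1846 - j0.09511 A.
Step 6 — Convert to polar: |I| = 0.2076 A, ∠I = -27.3°.

I = 0.2076∠-27.3° A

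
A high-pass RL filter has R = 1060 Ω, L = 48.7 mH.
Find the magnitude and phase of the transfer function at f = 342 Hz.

Step 1 — Angular frequency: ω = 2π·342 = 2149 rad/s.
Step 2 — Transfer function: H(jω) = jωL/(R + jωL).
Step 3 — Numerator jωL = j·104.6; denominator R + jωL = 1060 + j104.6.
Step 4 — H = 0.009653 + j0.09777.
Step 5 — Magnitude: |H| = 0.09825 (-20.2 dB); phase: φ = 84.4°.

|H| = 0.09825 (-20.2 dB), φ = 84.4°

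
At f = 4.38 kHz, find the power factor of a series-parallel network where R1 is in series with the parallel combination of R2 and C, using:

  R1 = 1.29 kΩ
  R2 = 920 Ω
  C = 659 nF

Step 1 — Angular frequency: ω = 2π·f = 2π·4380 = 2.752e+04 rad/s.
Step 2 — Component impedances:
  R1: Z = R = 1290 Ω
  R2: Z = R = 920 Ω
  C: Z = 1/(jωC) = -j/(ω·C) = 0 - j55.14 Ω
Step 3 — Parallel branch: R2 || C = 1/(1/R2 + 1/C) = 3.293 - j54.94 Ω.
Step 4 — Series with R1: Z_total = R1 + (R2 || C) = 1293 - j54.94 Ω = 1294∠-2.4° Ω.
Step 5 — Power factor: PF = cos(φ) = Re(Z)/|Z| = 1293.3/1294.5 = 0.9991.
Step 6 — Type: Im(Z) = -54.94 ⇒ leading (phase φ = -2.4°).

PF = 0.9991 (leading, φ = -2.4°)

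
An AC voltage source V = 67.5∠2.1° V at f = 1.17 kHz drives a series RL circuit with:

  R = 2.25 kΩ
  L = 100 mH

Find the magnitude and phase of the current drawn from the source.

Step 1 — Angular frequency: ω = 2π·f = 2π·1170 = 7351 rad/s.
Step 2 — Component impedances:
  R: Z = R = 2250 Ω
  L: Z = jωL = j·7351·0.1 = 0 + j735.1 Ω
Step 3 — Series combination: Z_total = R + L = 2250 + j735.1 Ω = 2367∠18.1° Ω.
Step 4 — Source phasor: V = 67.5∠2.1° V = 67.45 + j2.473 V.
Step 5 — Ohm's law: I = V / Z_total = (67.45 + j2.473) / (2250 + j735.1) = 0.02741 - j0.007857 A.
Step 6 — Convert to polar: |I| = 0.02852 A, ∠I = -16.0°.

I = 0.02852∠-16.0° A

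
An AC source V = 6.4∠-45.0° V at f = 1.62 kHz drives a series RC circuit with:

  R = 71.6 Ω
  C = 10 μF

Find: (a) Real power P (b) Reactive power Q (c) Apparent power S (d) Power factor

Step 1 — Angular frequency: ω = 2π·f = 2π·1620 = 1.018e+04 rad/s.
Step 2 — Component impedances:
  R: Z = R = 71.6 Ω
  C: Z = 1/(jωC) = -j/(ω·C) = 0 - j9.824 Ω
Step 3 — Series combination: Z_total = R + C = 71.6 - j9.824 Ω = 72.27∠-7.8° Ω.
Step 4 — Source phasor: V = 6.4∠-45.0° V = 4.525 - j4.525 V.
Step 5 — Current: I = V / Z = 0.07055 - j0.05352 A = 0.08856∠-37.2° A.
Step 6 — Complex power: S = V·I* = 0.5615 - j0.07704 VA.
Step 7 — Real power: P = Re(S) = 0.5615 W.
Step 8 — Reactive power: Q = Im(S) = -0.07704 VAR.
Step 9 — Apparent power: |S| = 0.5668 VA.
Step 10 — Power factor: PF = P/|S| = 0.9907 (leading).

(a) P = 0.5615 W  (b) Q = -0.07704 VAR  (c) S = 0.5668 VA  (d) PF = 0.9907 (leading)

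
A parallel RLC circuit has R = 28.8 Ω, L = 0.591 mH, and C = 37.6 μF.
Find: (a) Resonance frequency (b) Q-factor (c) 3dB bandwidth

Step 1 — Resonance: ω₀ = 1/√(LC) = 1/√(0.000591·3.76e-05) = 6708 rad/s.
Step 2 — f₀ = ω₀/(2π) = 1068 Hz.
Step 3 — Parallel Q: Q = R/(ω₀L) = 28.8/(6708·0.000591) = 7.264.
Step 4 — Bandwidth: Δω = ω₀/Q = 923.5 rad/s; BW = Δω/(2π) = 147 Hz.

(a) f₀ = 1068 Hz  (b) Q = 7.264  (c) BW = 147 Hz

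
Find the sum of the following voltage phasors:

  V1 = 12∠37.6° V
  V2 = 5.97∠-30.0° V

Step 1 — Convert each phasor to rectangular form:
  V1 = 12·(cos(37.6°) + j·sin(37.6°)) = 9.507 + j7.322 V
  V2 = 5.97·(cos(-30.0°) + j·sin(-30.0°)) = 5.17 - j2.985 V
Step 2 — Sum components: V_total = 14.68 + j4.337 V.
Step 3 — Convert to polar: |V_total| = 15.3 V, ∠V_total = 16.5°.

V_total = 15.3∠16.5° V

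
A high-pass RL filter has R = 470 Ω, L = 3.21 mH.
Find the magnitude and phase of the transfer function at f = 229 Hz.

Step 1 — Angular frequency: ω = 2π·229 = 1439 rad/s.
Step 2 — Transfer function: H(jω) = jωL/(R + jωL).
Step 3 — Numerator jωL = j·4.619; denominator R + jωL = 470 + j4.619.
Step 4 — H = 9.656e-05 + j0.009826.
Step 5 — Magnitude: |H| = 0.009827 (-40.2 dB); phase: φ = 89.4°.

|H| = 0.009827 (-40.2 dB), φ = 89.4°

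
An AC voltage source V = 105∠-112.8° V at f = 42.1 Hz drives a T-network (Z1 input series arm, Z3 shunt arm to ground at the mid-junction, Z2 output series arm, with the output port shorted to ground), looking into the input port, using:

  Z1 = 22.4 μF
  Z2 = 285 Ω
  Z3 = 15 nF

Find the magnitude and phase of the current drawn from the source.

Step 1 — Angular frequency: ω = 2π·f = 2π·42.1 = 264.5 rad/s.
Step 2 — Component impedances:
  Z1: Z = 1/(jωC) = -j/(ω·C) = 0 - j168.8 Ω
  Z2: Z = R = 285 Ω
  Z3: Z = 1/(jωC) = -j/(ω·C) = 0 - j2.52e+05 Ω
Step 3 — With the output port shorted to ground, the output series arm Z2 runs from the junction to ground; the shunt arm Z3 also runs from the junction to ground. They appear in parallel: Z3 || Z2 = 285 - j0.3223 Ω.
Step 4 — Series with input arm Z1: Z_in = Z1 + (Z3 || Z2) = 285 - j169.1 Ω = 331.4∠-30.7° Ω.
Step 5 — Source phasor: V = 105∠-112.8° V = -40.69 - j96.8 V.
Step 6 — Ohm's law: I = V / Z_total = (-40.69 - j96.8) / (285 - j169.1) = 0.04344 - j0.3139 A.
Step 7 — Convert to polar: |I| = 0.3169 A, ∠I = -82.1°.

I = 0.3169∠-82.1° A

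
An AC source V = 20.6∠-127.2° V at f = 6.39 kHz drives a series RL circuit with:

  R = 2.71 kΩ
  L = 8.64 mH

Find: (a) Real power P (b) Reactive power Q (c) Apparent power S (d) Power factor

Step 1 — Angular frequency: ω = 2π·f = 2π·6390 = 4.015e+04 rad/s.
Step 2 — Component impedances:
  R: Z = R = 2710 Ω
  L: Z = jωL = j·4.015e+04·0.00864 = 0 + j346.9 Ω
Step 3 — Series combination: Z_total = R + L = 2710 + j346.9 Ω = 2732∠7.3° Ω.
Step 4 — Source phasor: V = 20.6∠-127.2° V = -12.45 - j16.41 V.
Step 5 — Current: I = V / Z = -0.005284 - j0.005378 A = 0.00754∠-134.5° A.
Step 6 — Complex power: S = V·I* = 0.1541 + j0.01972 VA.
Step 7 — Real power: P = Re(S) = 0.1541 W.
Step 8 — Reactive power: Q = Im(S) = 0.01972 VAR.
Step 9 — Apparent power: |S| = 0.1553 VA.
Step 10 — Power factor: PF = P/|S| = 0.9919 (lagging).

(a) P = 0.1541 W  (b) Q = 0.01972 VAR  (c) S = 0.1553 VA  (d) PF = 0.9919 (lagging)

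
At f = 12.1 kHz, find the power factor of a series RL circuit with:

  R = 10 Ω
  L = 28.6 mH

Step 1 — Angular frequency: ω = 2π·f = 2π·1.21e+04 = 7.603e+04 rad/s.
Step 2 — Component impedances:
  R: Z = R = 10 Ω
  L: Z = jωL = j·7.603e+04·0.0286 = 0 + j2174 Ω
Step 3 — Series combination: Z_total = R + L = 10 + j2174 Ω = 2174∠89.7° Ω.
Step 4 — Power factor: PF = cos(φ) = Re(Z)/|Z| = 10/2174.4 = 0.004599.
Step 5 — Type: Im(Z) = 2174 ⇒ lagging (phase φ = 89.7°).

PF = 0.004599 (lagging, φ = 89.7°)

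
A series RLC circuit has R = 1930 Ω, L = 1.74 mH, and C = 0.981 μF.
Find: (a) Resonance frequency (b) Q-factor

Step 1 — Resonance condition Im(Z)=0 gives ω₀ = 1/√(LC).
Step 2 — ω₀ = 1/√(0.00174·9.81e-07) = 2.42e+04 rad/s.
Step 3 — f₀ = ω₀/(2π) = 3852 Hz.
Step 4 — Series Q: Q = ω₀L/R = 2.42e+04·0.00174/1930 = 0.02182.

(a) f₀ = 3852 Hz  (b) Q = 0.02182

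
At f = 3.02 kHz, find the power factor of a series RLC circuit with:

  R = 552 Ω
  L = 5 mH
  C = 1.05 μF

Step 1 — Angular frequency: ω = 2π·f = 2π·3020 = 1.898e+04 rad/s.
Step 2 — Component impedances:
  R: Z = R = 552 Ω
  L: Z = jωL = j·1.898e+04·0.005 = 0 + j94.88 Ω
  C: Z = 1/(jωC) = -j/(ω·C) = 0 - j50.19 Ω
Step 3 — Series combination: Z_total = R + L + C = 552 + j44.69 Ω = 553.8∠4.6° Ω.
Step 4 — Power factor: PF = cos(φ) = Re(Z)/|Z| = 552/553.8 = 0.9967.
Step 5 — Type: Im(Z) = 44.69 ⇒ lagging (phase φ = 4.6°).

PF = 0.9967 (lagging, φ = 4.6°)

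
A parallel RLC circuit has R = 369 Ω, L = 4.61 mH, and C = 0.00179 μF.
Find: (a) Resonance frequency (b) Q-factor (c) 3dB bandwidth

Step 1 — Resonance: ω₀ = 1/√(LC) = 1/√(0.00461·1.79e-09) = 3.481e+05 rad/s.
Step 2 — f₀ = ω₀/(2π) = 5.54e+04 Hz.
Step 3 — Parallel Q: Q = R/(ω₀L) = 369/(3.481e+05·0.00461) = 0.2299.
Step 4 — Bandwidth: Δω = ω₀/Q = 1.514e+06 rad/s; BW = Δω/(2π) = 2.41e+05 Hz.

(a) f₀ = 5.54e+04 Hz  (b) Q = 0.2299  (c) BW = 2.41e+05 Hz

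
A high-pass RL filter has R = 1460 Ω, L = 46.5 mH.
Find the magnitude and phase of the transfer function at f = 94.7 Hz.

Step 1 — Angular frequency: ω = 2π·94.7 = 595 rad/s.
Step 2 — Transfer function: H(jω) = jωL/(R + jωL).
Step 3 — Numerator jωL = j·27.67; denominator R + jωL = 1460 + j27.67.
Step 4 — H = 0.000359 + j0.01894.
Step 5 — Magnitude: |H| = 0.01895 (-34.4 dB); phase: φ = 88.9°.

|H| = 0.01895 (-34.4 dB), φ = 88.9°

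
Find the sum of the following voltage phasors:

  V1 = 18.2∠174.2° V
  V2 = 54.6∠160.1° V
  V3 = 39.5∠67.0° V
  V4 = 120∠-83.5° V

Step 1 — Convert each phasor to rectangular form:
  V1 = 18.2·(cos(174.2°) + j·sin(174.2°)) = -18.11 + j1.839 V
  V2 = 54.6·(cos(160.1°) + j·sin(160.1°)) = -51.34 + j18.58 V
  V3 = 39.5·(cos(67.0°) + j·sin(67.0°)) = 15.43 + j36.36 V
  V4 = 120·(cos(-83.5°) + j·sin(-83.5°)) = 13.58 - j119.2 V
Step 2 — Sum components: V_total = -40.43 - j62.44 V.
Step 3 — Convert to polar: |V_total| = 74.39 V, ∠V_total = -122.9°.

V_total = 74.39∠-122.9° V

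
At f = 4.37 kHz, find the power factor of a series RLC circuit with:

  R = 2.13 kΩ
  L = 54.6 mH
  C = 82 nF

Step 1 — Angular frequency: ω = 2π·f = 2π·4370 = 2.746e+04 rad/s.
Step 2 — Component impedances:
  R: Z = R = 2130 Ω
  L: Z = jωL = j·2.746e+04·0.0546 = 0 + j1499 Ω
  C: Z = 1/(jωC) = -j/(ω·C) = 0 - j444.1 Ω
Step 3 — Series combination: Z_total = R + L + C = 2130 + j1055 Ω = 2377∠26.4° Ω.
Step 4 — Power factor: PF = cos(φ) = Re(Z)/|Z| = 2130/2377 = 0.8961.
Step 5 — Type: Im(Z) = 1055 ⇒ lagging (phase φ = 26.4°).

PF = 0.8961 (lagging, φ = 26.4°)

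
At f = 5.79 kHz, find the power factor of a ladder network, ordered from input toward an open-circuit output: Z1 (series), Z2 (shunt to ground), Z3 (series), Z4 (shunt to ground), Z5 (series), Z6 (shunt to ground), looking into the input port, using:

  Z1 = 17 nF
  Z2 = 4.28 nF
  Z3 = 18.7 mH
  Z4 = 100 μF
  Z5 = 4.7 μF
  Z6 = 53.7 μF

Step 1 — Angular frequency: ω = 2π·f = 2π·5790 = 3.638e+04 rad/s.
Step 2 — Component impedances:
  Z1: Z = 1/(jωC) = -j/(ω·C) = 0 - j1617 Ω
  Z2: Z = 1/(jωC) = -j/(ω·C) = 0 - j6422 Ω
  Z3: Z = jωL = j·3.638e+04·0.0187 = 0 + j680.3 Ω
  Z4: Z = 1/(jωC) = -j/(ω·C) = 0 - j0.2749 Ω
  Z5: Z = 1/(jωC) = -j/(ω·C) = 0 - j5.848 Ω
  Z6: Z = 1/(jωC) = -j/(ω·C) = 0 - j0.5119 Ω
Step 3 — Ladder network (open output): work backward from the far end, alternating series and parallel combinations. Z_in = 0 - j856.4 Ω = 856.4∠-90.0° Ω.
Step 4 — Power factor: PF = cos(φ) = Re(Z)/|Z| = 0/856.4 = 0.
Step 5 — Type: Im(Z) = -856.4 ⇒ leading (phase φ = -90.0°).

PF = 0 (leading, φ = -90.0°)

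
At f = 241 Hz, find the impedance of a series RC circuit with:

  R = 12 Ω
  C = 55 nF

Step 1 — Angular frequency: ω = 2π·f = 2π·241 = 1514 rad/s.
Step 2 — Component impedances:
  R: Z = R = 12 Ω
  C: Z = 1/(jωC) = -j/(ω·C) = 0 - j1.201e+04 Ω
Step 3 — Series combination: Z_total = R + C = 12 - j1.201e+04 Ω = 1.201e+04∠-89.9° Ω.

Z = 12 - j1.201e+04 Ω = 1.201e+04∠-89.9° Ω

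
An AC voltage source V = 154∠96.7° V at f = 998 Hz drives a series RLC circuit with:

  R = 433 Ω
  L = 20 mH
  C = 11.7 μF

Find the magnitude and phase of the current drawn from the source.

Step 1 — Angular frequency: ω = 2π·f = 2π·998 = 6271 rad/s.
Step 2 — Component impedances:
  R: Z = R = 433 Ω
  L: Z = jωL = j·6271·0.02 = 0 + j125.4 Ω
  C: Z = 1/(jωC) = -j/(ω·C) = 0 - j13.63 Ω
Step 3 — Series combination: Z_total = R + L + C = 433 + j111.8 Ω = 447.2∠14.5° Ω.
Step 4 — Source phasor: V = 154∠96.7° V = -17.97 + j152.9 V.
Step 5 — Ohm's law: I = V / Z_total = (-17.97 + j152.9) / (433 + j111.8) = 0.04659 + j0.3412 A.
Step 6 — Convert to polar: |I| = 0.3444 A, ∠I = 82.2°.

I = 0.3444∠82.2° A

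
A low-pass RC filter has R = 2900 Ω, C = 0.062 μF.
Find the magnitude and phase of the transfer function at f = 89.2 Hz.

Step 1 — Angular frequency: ω = 2π·89.2 = 560.5 rad/s.
Step 2 — Transfer function: H(jω) = 1/(1 + jωRC).
Step 3 — Denominator: 1 + jωRC = 1 + j·560.5·2900·6.2e-08 = 1 + j0.1008.
Step 4 — H = 0.9899 - j0.09976.
Step 5 — Magnitude: |H| = 0.995 (-0.0 dB); phase: φ = -5.8°.

|H| = 0.995 (-0.0 dB), φ = -5.8°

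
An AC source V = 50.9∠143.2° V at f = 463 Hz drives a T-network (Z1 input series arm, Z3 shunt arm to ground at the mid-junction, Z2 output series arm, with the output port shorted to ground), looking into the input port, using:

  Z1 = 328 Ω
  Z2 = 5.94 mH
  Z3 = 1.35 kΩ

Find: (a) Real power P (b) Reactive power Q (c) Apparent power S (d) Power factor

Step 1 — Angular frequency: ω = 2π·f = 2π·463 = 2909 rad/s.
Step 2 — Component impedances:
  Z1: Z = R = 328 Ω
  Z2: Z = jωL = j·2909·0.00594 = 0 + j17.28 Ω
  Z3: Z = R = 1350 Ω
Step 3 — With the output port shorted to ground, the output series arm Z2 runs from the junction to ground; the shunt arm Z3 also runs from the junction to ground. They appear in parallel: Z3 || Z2 = 0.2212 + j17.28 Ω.
Step 4 — Series with input arm Z1: Z_in = Z1 + (Z3 || Z2) = 328.2 + j17.28 Ω = 328.7∠3.0° Ω.
Step 5 — Source phasor: V = 50.9∠143.2° V = -40.76 + j30.49 V.
Step 6 — Current: I = V / Z = -0.119 + j0.09916 A = 0.1549∠140.2° A.
Step 7 — Complex power: S = V·I* = 7.872 + j0.4144 VA.
Step 8 — Real power: P = Re(S) = 7.872 W.
Step 9 — Reactive power: Q = Im(S) = 0.4144 VAR.
Step 10 — Apparent power: |S| = 7.883 VA.
Step 11 — Power factor: PF = P/|S| = 0.9986 (lagging).

(a) P = 7.872 W  (b) Q = 0.4144 VAR  (c) S = 7.883 VA  (d) PF = 0.9986 (lagging)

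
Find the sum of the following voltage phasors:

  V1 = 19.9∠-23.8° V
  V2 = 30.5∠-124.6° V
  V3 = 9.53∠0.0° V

Step 1 — Convert each phasor to rectangular form:
  V1 = 19.9·(cos(-23.8°) + j·sin(-23.8°)) = 18.21 - j8.031 V
  V2 = 30.5·(cos(-124.6°) + j·sin(-124.6°)) = -17.32 - j25.11 V
  V3 = 9.53·(cos(0.0°) + j·sin(0.0°)) = 9.53 V
Step 2 — Sum components: V_total = 10.42 - j33.14 V.
Step 3 — Convert to polar: |V_total| = 34.74 V, ∠V_total = -72.5°.

V_total = 34.74∠-72.5° V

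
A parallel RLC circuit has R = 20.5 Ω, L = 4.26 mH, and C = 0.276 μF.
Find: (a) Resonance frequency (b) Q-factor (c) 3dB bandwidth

Step 1 — Resonance: ω₀ = 1/√(LC) = 1/√(0.00426·2.76e-07) = 2.916e+04 rad/s.
Step 2 — f₀ = ω₀/(2π) = 4642 Hz.
Step 3 — Parallel Q: Q = R/(ω₀L) = 20.5/(2.916e+04·0.00426) = 0.165.
Step 4 — Bandwidth: Δω = ω₀/Q = 1.767e+05 rad/s; BW = Δω/(2π) = 2.813e+04 Hz.

(a) f₀ = 4642 Hz  (b) Q = 0.165  (c) BW = 2.813e+04 Hz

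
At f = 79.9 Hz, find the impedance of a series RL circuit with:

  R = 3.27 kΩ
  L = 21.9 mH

Step 1 — Angular frequency: ω = 2π·f = 2π·79.9 = 502 rad/s.
Step 2 — Component impedances:
  R: Z = R = 3270 Ω
  L: Z = jωL = j·502·0.0219 = 0 + j10.99 Ω
Step 3 — Series combination: Z_total = R + L = 3270 + j10.99 Ω = 3270∠0.2° Ω.

Z = 3270 + j10.99 Ω = 3270∠0.2° Ω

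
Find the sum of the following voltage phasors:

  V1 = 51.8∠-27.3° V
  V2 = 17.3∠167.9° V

Step 1 — Convert each phasor to rectangular form:
  V1 = 51.8·(cos(-27.3°) + j·sin(-27.3°)) = 46.03 - j23.76 V
  V2 = 17.3·(cos(167.9°) + j·sin(167.9°)) = -16.92 + j3.626 V
Step 2 — Sum components: V_total = 29.11 - j20.13 V.
Step 3 — Convert to polar: |V_total| = 35.4 V, ∠V_total = -34.7°.

V_total = 35.4∠-34.7° V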